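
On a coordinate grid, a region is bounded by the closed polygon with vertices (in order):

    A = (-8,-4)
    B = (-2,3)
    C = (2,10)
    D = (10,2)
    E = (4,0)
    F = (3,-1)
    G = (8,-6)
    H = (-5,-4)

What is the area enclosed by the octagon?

Σ = (-32) + (-26) + (-96) + (-8) + (-4) + (-10) + (-62) + (-12) = -250
Area = |Σ|/2 = 125.

125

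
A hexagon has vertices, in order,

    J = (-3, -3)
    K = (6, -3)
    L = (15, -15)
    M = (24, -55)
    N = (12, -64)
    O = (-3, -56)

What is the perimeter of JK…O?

150

|JK| = √((9)² + (0)²) = √81 = 9
|KL| = √((9)² + (-12)²) = √225 = 15
|LM| = √((9)² + (-40)²) = √1681 = 41
|MN| = √((-12)² + (-9)²) = √225 = 15
|NO| = √((-15)² + (8)²) = √289 = 17
|OJ| = √((0)² + (53)²) = √2809 = 53
Perimeter = 9 + 15 + 41 + 15 + 17 + 53 = 150.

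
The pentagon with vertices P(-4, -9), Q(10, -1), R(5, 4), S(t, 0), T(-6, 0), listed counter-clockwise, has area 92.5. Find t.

2

Write out the shoelace sum; only the two edges meeting at S involve t:
2·Area = [(5·0 − t·4) + (t·0 − (-6)·0)] + 193
       = -4·t + 193 = 185
⇒ t = 2.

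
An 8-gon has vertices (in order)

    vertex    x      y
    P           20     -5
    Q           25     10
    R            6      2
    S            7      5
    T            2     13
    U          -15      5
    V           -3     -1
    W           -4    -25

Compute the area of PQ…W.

619

Apply the shoelace formula: 2A = Σ (x_i·y_{i+1} − x_{i+1}·y_i), indices taken mod 8.
Cross-terms: 325, -10, 16, 81, 205, 30, 71, 520  ⇒  Σ = 1238
Area = |Σ|/2 = 619.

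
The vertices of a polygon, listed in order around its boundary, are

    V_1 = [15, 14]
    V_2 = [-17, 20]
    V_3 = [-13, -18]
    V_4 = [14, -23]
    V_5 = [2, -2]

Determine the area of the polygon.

865.5

Apply Gauss's area formula: 2A = Σ (x_i·y_{i+1} − x_{i+1}·y_i), indices taken mod 5.
Σ = (538) + (566) + (551) + (18) + (58) = 1731
Area = |Σ|/2 = 865.5.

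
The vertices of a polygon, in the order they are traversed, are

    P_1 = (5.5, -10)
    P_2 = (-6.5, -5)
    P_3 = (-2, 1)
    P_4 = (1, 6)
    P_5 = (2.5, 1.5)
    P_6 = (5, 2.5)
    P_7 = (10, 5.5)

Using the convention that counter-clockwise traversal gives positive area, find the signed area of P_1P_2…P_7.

Apply the surveyor's formula: 2A = Σ (x_i·y_{i+1} − x_{i+1}·y_i), indices taken mod 7.
Cross-terms: -92.5, -16.5, -13, -13.5, -1.25, 2.5, -130.25  ⇒  Σ = -264.5
Signed area = Σ/2 = -132.25 (negative ⇒ clockwise traversal).

-132.25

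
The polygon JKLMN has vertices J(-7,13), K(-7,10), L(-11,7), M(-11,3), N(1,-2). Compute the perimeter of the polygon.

|JK| = √((0)² + (-3)²) = √9 = 3
|KL| = √((-4)² + (-3)²) = √25 = 5
|LM| = √((0)² + (-4)²) = √16 = 4
|MN| = √((12)² + (-5)²) = √169 = 13
|NJ| = √((-8)² + (15)²) = √289 = 17
Perimeter = 3 + 5 + 4 + 13 + 17 = 42.

42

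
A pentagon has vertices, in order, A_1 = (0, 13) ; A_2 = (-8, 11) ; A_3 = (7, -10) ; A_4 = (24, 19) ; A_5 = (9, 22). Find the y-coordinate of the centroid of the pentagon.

1366/159

Apply the shoelace formula. First the cross-terms c_i = x_i·y_{i+1} − x_{i+1}·y_i:
  104, 3, 373, 357, 117  ⇒  2A = 954, A = 477.
Then Σ (y_i + y_{i+1})·c_i = 24588, so ȳ = 24588 / (6·477) = 1366/159.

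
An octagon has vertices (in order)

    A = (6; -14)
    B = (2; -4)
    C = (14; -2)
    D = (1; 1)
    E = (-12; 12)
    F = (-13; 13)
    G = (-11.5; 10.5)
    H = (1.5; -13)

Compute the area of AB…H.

Cross-terms: 4, 52, 16, 24, 0, 13, 133.75, 57  ⇒  Σ = 299.75
Area = |Σ|/2 = 149.875.

149.875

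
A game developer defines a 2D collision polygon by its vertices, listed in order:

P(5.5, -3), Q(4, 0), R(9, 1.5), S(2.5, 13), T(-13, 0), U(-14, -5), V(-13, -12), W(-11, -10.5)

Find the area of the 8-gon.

Σ = (12) + (6) + (113.25) + (169) + (65) + (103) + (4.5) + (90.75) = 563.5
Area = |Σ|/2 = 281.75.

281.75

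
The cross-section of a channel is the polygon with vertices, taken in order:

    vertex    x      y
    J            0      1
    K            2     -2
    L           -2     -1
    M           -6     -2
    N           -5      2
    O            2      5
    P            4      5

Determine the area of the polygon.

33.5

Cross-terms: -2, -6, -2, -22, -29, -10, 4  ⇒  Σ = -67
Area = |Σ|/2 = 33.5.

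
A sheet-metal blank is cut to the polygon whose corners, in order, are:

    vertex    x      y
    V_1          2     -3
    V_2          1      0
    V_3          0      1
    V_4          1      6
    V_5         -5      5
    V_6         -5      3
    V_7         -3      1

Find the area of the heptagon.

Σ = (3) + (1) + (-1) + (35) + (10) + (4) + (7) = 59
Area = |Σ|/2 = 29.5.

29.5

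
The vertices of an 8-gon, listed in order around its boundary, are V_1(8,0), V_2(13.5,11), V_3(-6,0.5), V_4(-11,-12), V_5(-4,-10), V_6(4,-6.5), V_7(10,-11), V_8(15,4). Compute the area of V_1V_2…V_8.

280.125

Apply the shoelace (surveyor's) formula: 2A = Σ (x_i·y_{i+1} − x_{i+1}·y_i), indices taken mod 8.
Σ = (88) + (72.75) + (77.5) + (62) + (66) + (21) + (205) + (-32) = 560.25
Area = |Σ|/2 = 280.125.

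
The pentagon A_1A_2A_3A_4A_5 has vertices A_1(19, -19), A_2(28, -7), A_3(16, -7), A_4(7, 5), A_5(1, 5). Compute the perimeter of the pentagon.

78

|A_1A_2| = √((9)² + (12)²) = √225 = 15
|A_2A_3| = √((-12)² + (0)²) = √144 = 12
|A_3A_4| = √((-9)² + (12)²) = √225 = 15
|A_4A_5| = √((-6)² + (0)²) = √36 = 6
|A_5A_1| = √((18)² + (-24)²) = √900 = 30
Perimeter = 15 + 12 + 15 + 6 + 30 = 78.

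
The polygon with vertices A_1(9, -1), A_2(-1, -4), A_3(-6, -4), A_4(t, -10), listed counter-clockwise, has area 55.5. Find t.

Write out the shoelace sum; only the two edges meeting at A_4 involve t:
2·Area = [((-6)·(-10) − t·(-4)) + (t·(-1) − 9·(-10))] + -57
       = 3·t + 93 = 111
⇒ t = 6.

6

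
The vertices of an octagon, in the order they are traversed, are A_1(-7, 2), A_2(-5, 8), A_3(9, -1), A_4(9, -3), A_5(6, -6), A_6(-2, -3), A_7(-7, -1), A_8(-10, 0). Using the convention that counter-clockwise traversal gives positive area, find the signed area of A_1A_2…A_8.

Apply the surveyor's formula: 2A = Σ (x_i·y_{i+1} − x_{i+1}·y_i), indices taken mod 8.
Cross-terms: -46, -67, -18, -36, -30, -19, -10, -20  ⇒  Σ = -246
Signed area = Σ/2 = -123 (negative ⇒ clockwise traversal).

-123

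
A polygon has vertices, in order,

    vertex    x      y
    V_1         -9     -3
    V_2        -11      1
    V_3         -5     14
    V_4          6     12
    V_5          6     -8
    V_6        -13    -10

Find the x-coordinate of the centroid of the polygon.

Apply the shoelace formula. First the cross-terms c_i = x_i·y_{i+1} − x_{i+1}·y_i:
  -42, -149, -144, -120, -164, -51  ⇒  2A = -670, A = -335.
Then Σ (x_i + x_{i+1})·c_i = 3910, so x̄ = 3910 / (6·(-335)) = -391/201.

-391/201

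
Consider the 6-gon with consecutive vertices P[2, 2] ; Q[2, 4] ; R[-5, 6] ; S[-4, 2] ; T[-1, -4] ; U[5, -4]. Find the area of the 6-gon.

Apply Gauss's area formula: 2A = Σ (x_i·y_{i+1} − x_{i+1}·y_i), indices taken mod 6.
Cross-terms: 4, 32, 14, 18, 24, 18  ⇒  Σ = 110
Area = |Σ|/2 = 55.

55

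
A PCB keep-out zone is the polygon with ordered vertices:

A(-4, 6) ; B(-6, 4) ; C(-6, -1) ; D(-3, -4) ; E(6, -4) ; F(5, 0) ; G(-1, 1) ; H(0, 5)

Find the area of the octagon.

Apply Gauss's area formula: 2A = Σ (x_i·y_{i+1} − x_{i+1}·y_i), indices taken mod 8.
Cross-terms: 20, 30, 21, 36, 20, 5, -5, 20  ⇒  Σ = 147
Area = |Σ|/2 = 73.5.

73.5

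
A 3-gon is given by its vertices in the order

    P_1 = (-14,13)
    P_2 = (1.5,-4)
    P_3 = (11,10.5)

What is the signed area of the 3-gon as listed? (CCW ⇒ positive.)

193.125

Σ = (36.5) + (59.75) + (290) = 386.25
Signed area = Σ/2 = 193.125 (positive ⇒ counter-clockwise traversal).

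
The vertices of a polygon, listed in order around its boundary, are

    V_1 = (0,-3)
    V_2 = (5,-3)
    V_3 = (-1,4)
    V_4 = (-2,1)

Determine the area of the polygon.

V_1→V_2: (0)(-3) − (5)(-3) = 15
V_2→V_3: (5)(4) − (-1)(-3) = 17
V_3→V_4: (-1)(1) − (-2)(4) = 7
V_4→V_1: (-2)(-3) − (0)(1) = 6
Σ = 45
Area = |Σ|/2 = 22.5.

22.5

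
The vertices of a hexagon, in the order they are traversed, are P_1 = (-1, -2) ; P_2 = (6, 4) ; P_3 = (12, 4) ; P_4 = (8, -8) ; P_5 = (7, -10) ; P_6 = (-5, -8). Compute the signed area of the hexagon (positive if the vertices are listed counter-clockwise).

Apply the shoelace formula: 2A = Σ (x_i·y_{i+1} − x_{i+1}·y_i), indices taken mod 6.
Cross-terms: 8, -24, -128, -24, -106, 2  ⇒  Σ = -272
Signed area = Σ/2 = -136 (negative ⇒ clockwise traversal).

-136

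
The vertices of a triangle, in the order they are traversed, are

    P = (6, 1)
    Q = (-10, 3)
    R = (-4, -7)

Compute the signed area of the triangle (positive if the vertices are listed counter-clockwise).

74

Apply Gauss's area formula: 2A = Σ (x_i·y_{i+1} − x_{i+1}·y_i), indices taken mod 3.
P→Q: (6)(3) − (-10)(1) = 28
Q→R: (-10)(-7) − (-4)(3) = 82
R→P: (-4)(1) − (6)(-7) = 38
Σ = 148
Signed area = Σ/2 = 74 (positive ⇒ counter-clockwise traversal).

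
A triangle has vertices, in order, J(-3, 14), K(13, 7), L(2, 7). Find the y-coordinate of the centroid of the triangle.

28/3

Apply Gauss's area formula. First the cross-terms c_i = x_i·y_{i+1} − x_{i+1}·y_i:
  -203, 77, 49  ⇒  2A = -77, A = -38.5.
Then Σ (y_i + y_{i+1})·c_i = -2156, so ȳ = -2156 / (6·(-38.5)) = 28/3.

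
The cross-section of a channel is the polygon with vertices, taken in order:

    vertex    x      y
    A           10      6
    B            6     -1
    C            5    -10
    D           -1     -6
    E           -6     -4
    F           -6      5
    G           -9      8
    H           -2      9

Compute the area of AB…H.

A→B: (10)(-1) − (6)(6) = -46
B→C: (6)(-10) − (5)(-1) = -55
C→D: (5)(-6) − (-1)(-10) = -40
D→E: (-1)(-4) − (-6)(-6) = -32
E→F: (-6)(5) − (-6)(-4) = -54
F→G: (-6)(8) − (-9)(5) = -3
G→H: (-9)(9) − (-2)(8) = -65
H→A: (-2)(6) − (10)(9) = -102
Σ = -397
Area = |Σ|/2 = 198.5.

198.5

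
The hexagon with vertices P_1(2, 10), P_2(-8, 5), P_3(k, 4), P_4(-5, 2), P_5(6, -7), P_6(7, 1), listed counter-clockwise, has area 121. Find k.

The doubled signed area Σ (x_i y_{i+1} − x_{i+1} y_i) is linear in k.
With k=0 it equals 224; the coefficient of k is -3 (from the two edges through P_3).
So -3·k + 224 = 2·121 = 242 ⇒ k = -6.

-6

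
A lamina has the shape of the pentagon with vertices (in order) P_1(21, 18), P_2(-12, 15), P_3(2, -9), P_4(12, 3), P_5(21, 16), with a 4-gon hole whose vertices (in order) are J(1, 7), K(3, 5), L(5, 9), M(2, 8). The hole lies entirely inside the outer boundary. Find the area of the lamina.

Outer boundary:
Apply Gauss's area formula: 2A = Σ (x_i·y_{i+1} − x_{i+1}·y_i), indices taken mod 5.
P_1→P_2: (21)(15) − (-12)(18) = 531
P_2→P_3: (-12)(-9) − (2)(15) = 78
P_3→P_4: (2)(3) − (12)(-9) = 114
P_4→P_5: (12)(16) − (21)(3) = 129
P_5→P_1: (21)(18) − (21)(16) = 42
Σ = 894
Area = |Σ|/2 = 447.
Hole:
Σ = (-16) + (2) + (22) + (6) = 14
Area = |Σ|/2 = 7.
Net area = 447 − 7 = 440.

440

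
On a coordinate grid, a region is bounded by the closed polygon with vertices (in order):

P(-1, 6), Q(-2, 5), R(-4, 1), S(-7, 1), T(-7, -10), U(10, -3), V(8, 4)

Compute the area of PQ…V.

171

Apply the surveyor's formula: 2A = Σ (x_i·y_{i+1} − x_{i+1}·y_i), indices taken mod 7.
Cross-terms: 7, 18, 3, 77, 121, 64, 52  ⇒  Σ = 342
Area = |Σ|/2 = 171.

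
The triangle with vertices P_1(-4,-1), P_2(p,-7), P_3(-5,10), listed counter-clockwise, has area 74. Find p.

10

The doubled signed area Σ (x_i y_{i+1} − x_{i+1} y_i) is linear in p.
With p=0 it equals 38; the coefficient of p is 11 (from the two edges through P_2).
So 11·p + 38 = 2·74 = 148 ⇒ p = 10.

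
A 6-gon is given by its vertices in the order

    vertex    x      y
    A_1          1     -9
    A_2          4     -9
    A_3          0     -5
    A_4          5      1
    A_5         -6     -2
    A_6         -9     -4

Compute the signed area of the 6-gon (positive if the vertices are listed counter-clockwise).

59.5

Cross-terms: 27, -20, 25, -4, 6, 85  ⇒  Σ = 119
Signed area = Σ/2 = 59.5 (positive ⇒ counter-clockwise traversal).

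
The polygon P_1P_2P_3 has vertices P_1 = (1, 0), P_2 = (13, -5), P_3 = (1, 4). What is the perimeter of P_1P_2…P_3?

32

|P_1P_2| = √((12)² + (-5)²) = √169 = 13
|P_2P_3| = √((-12)² + (9)²) = √225 = 15
|P_3P_1| = √((0)² + (-4)²) = √16 = 4
Perimeter = 13 + 15 + 4 = 32.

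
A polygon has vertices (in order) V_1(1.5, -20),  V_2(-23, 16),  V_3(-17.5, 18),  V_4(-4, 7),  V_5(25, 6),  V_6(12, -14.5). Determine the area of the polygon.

736.125

Apply the surveyor's formula: 2A = Σ (x_i·y_{i+1} − x_{i+1}·y_i), indices taken mod 6.
V_1→V_2: (1.5)(16) − (-23)(-20) = -436
V_2→V_3: (-23)(18) − (-17.5)(16) = -134
V_3→V_4: (-17.5)(7) − (-4)(18) = -50.5
V_4→V_5: (-4)(6) − (25)(7) = -199
V_5→V_6: (25)(-14.5) − (12)(6) = -434.5
V_6→V_1: (12)(-20) − (1.5)(-14.5) = -218.25
Σ = -1472.25
Area = |Σ|/2 = 736.125.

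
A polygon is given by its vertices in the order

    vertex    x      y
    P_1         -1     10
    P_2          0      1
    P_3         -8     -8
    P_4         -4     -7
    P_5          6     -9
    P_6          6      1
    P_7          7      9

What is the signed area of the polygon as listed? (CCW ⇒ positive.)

147.5

Σ = (-1) + (8) + (24) + (78) + (60) + (47) + (79) = 295
Signed area = Σ/2 = 147.5 (positive ⇒ counter-clockwise traversal).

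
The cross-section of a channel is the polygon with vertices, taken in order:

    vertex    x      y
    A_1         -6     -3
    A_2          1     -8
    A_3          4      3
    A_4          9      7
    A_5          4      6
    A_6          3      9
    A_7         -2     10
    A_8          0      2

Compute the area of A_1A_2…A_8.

93.5

Apply the shoelace (surveyor's) formula: 2A = Σ (x_i·y_{i+1} − x_{i+1}·y_i), indices taken mod 8.
A_1→A_2: (-6)(-8) − (1)(-3) = 51
A_2→A_3: (1)(3) − (4)(-8) = 35
A_3→A_4: (4)(7) − (9)(3) = 1
A_4→A_5: (9)(6) − (4)(7) = 26
A_5→A_6: (4)(9) − (3)(6) = 18
A_6→A_7: (3)(10) − (-2)(9) = 48
A_7→A_8: (-2)(2) − (0)(10) = -4
A_8→A_1: (0)(-3) − (-6)(2) = 12
Σ = 187
Area = |Σ|/2 = 93.5.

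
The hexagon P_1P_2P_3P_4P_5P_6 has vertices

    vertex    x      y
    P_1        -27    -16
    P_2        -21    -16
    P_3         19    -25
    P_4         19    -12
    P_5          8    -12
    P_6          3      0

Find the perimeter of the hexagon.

|P_1P_2| = √((6)² + (0)²) = √36 = 6
|P_2P_3| = √((40)² + (-9)²) = √1681 = 41
|P_3P_4| = √((0)² + (13)²) = √169 = 13
|P_4P_5| = √((-11)² + (0)²) = √121 = 11
|P_5P_6| = √((-5)² + (12)²) = √169 = 13
|P_6P_1| = √((-30)² + (-16)²) = √1156 = 34
Perimeter = 6 + 41 + 13 + 11 + 13 + 34 = 118.

118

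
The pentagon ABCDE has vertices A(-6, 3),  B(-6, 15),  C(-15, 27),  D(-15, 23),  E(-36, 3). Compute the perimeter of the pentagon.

|AB| = √((0)² + (12)²) = √144 = 12
|BC| = √((-9)² + (12)²) = √225 = 15
|CD| = √((0)² + (-4)²) = √16 = 4
|DE| = √((-21)² + (-20)²) = √841 = 29
|EA| = √((30)² + (0)²) = √900 = 30
Perimeter = 12 + 15 + 4 + 29 + 30 = 90.

90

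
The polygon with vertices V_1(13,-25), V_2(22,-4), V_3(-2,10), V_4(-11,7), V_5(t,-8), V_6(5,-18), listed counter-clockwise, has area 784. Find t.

-21

The doubled signed area Σ (x_i y_{i+1} − x_{i+1} y_i) is linear in t.
With t=0 it equals 1043; the coefficient of t is -25 (from the two edges through V_5).
So -25·t + 1043 = 2·784 = 1568 ⇒ t = -21.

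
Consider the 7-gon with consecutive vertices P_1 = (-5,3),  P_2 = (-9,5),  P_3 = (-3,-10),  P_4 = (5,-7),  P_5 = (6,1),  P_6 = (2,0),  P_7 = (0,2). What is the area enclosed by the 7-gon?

118.5

Apply Gauss's area formula: 2A = Σ (x_i·y_{i+1} − x_{i+1}·y_i), indices taken mod 7.
Cross-terms: 2, 105, 71, 47, -2, 4, 10  ⇒  Σ = 237
Area = |Σ|/2 = 118.5.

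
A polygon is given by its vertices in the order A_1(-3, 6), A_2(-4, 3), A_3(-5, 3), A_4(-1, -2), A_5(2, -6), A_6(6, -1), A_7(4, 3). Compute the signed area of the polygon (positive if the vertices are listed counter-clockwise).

Σ = (15) + (3) + (13) + (10) + (34) + (22) + (33) = 130
Signed area = Σ/2 = 65 (positive ⇒ counter-clockwise traversal).

65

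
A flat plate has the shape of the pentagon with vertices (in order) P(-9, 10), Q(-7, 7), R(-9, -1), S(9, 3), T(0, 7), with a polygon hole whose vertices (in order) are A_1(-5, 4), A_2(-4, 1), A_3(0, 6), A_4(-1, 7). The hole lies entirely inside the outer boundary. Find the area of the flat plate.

80.5

Outer boundary:
Apply the shoelace (surveyor's) formula: 2A = Σ (x_i·y_{i+1} − x_{i+1}·y_i), indices taken mod 5.
P→Q: (-9)(7) − (-7)(10) = 7
Q→R: (-7)(-1) − (-9)(7) = 70
R→S: (-9)(3) − (9)(-1) = -18
S→T: (9)(7) − (0)(3) = 63
T→P: (0)(10) − (-9)(7) = 63
Σ = 185
Area = |Σ|/2 = 92.5.
Hole:
Apply the surveyor's formula: 2A = Σ (x_i·y_{i+1} − x_{i+1}·y_i), indices taken mod 4.
Σ = (11) + (-24) + (6) + (31) = 24
Area = |Σ|/2 = 12.
Net area = 92.5 − 12 = 80.5.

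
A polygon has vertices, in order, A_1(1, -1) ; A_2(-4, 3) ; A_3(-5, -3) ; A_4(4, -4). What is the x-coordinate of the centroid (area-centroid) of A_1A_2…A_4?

Apply the shoelace formula. First the cross-terms c_i = x_i·y_{i+1} − x_{i+1}·y_i:
  -1, 27, 32, 0  ⇒  2A = 58, A = 29.
Then Σ (x_i + x_{i+1})·c_i = -272, so x̄ = -272 / (6·29) = -136/87.

-136/87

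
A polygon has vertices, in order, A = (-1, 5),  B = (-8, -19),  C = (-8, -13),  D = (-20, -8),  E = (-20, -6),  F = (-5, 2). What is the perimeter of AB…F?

|AB| = √((-7)² + (-24)²) = √625 = 25
|BC| = √((0)² + (6)²) = √36 = 6
|CD| = √((-12)² + (5)²) = √169 = 13
|DE| = √((0)² + (2)²) = √4 = 2
|EF| = √((15)² + (8)²) = √289 = 17
|FA| = √((4)² + (3)²) = √25 = 5
Perimeter = 25 + 6 + 13 + 2 + 17 + 5 = 68.

68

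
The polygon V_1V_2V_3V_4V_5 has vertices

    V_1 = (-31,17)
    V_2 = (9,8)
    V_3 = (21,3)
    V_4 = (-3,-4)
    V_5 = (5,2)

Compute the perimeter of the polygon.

128

|V_1V_2| = √((40)² + (-9)²) = √1681 = 41
|V_2V_3| = √((12)² + (-5)²) = √169 = 13
|V_3V_4| = √((-24)² + (-7)²) = √625 = 25
|V_4V_5| = √((8)² + (6)²) = √100 = 10
|V_5V_1| = √((-36)² + (15)²) = √1521 = 39
Perimeter = 41 + 13 + 25 + 10 + 39 = 128.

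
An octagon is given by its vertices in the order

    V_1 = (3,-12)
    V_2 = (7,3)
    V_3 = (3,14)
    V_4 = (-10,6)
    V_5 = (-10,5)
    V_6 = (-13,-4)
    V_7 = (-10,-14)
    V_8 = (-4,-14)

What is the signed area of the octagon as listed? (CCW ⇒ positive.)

Σ = (93) + (89) + (158) + (10) + (105) + (142) + (84) + (90) = 771
Signed area = Σ/2 = 385.5 (positive ⇒ counter-clockwise traversal).

385.5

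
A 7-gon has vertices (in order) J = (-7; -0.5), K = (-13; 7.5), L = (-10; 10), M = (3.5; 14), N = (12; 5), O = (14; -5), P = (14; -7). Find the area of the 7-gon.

326.75

Σ = (-59) + (-55) + (-175) + (-150.5) + (-130) + (-28) + (-56) = -653.5
Area = |Σ|/2 = 326.75.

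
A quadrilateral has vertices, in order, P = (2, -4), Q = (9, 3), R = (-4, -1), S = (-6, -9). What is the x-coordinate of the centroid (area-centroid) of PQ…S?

Apply Gauss's area formula. First the cross-terms c_i = x_i·y_{i+1} − x_{i+1}·y_i:
  42, 3, 30, 42  ⇒  2A = 117, A = 58.5.
Then Σ (x_i + x_{i+1})·c_i = 9, so x̄ = 9 / (6·58.5) = 1/39.

1/39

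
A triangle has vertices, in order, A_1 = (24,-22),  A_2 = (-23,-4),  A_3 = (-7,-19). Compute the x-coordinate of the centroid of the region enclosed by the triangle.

Apply Gauss's area formula. First the cross-terms c_i = x_i·y_{i+1} − x_{i+1}·y_i:
  -602, 409, 610  ⇒  2A = 417, A = 208.5.
Then Σ (x_i + x_{i+1})·c_i = -2502, so x̄ = -2502 / (6·208.5) = -2.

-2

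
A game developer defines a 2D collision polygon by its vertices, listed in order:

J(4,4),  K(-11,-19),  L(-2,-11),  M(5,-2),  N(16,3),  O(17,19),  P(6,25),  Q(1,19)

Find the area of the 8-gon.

Apply the shoelace formula: 2A = Σ (x_i·y_{i+1} − x_{i+1}·y_i), indices taken mod 8.
Σ = (-32) + (83) + (59) + (47) + (253) + (311) + (89) + (-72) = 738
Area = |Σ|/2 = 369.

369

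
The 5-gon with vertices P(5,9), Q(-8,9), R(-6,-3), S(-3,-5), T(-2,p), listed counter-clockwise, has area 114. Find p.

-5

The doubled signed area Σ (x_i y_{i+1} − x_{i+1} y_i) is linear in p.
With p=0 it equals 188; the coefficient of p is -8 (from the two edges through T).
So -8·p + 188 = 2·114 = 228 ⇒ p = -5.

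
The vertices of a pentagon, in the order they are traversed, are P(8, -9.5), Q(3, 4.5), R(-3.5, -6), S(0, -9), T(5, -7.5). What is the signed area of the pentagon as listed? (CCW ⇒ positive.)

Apply the shoelace formula: 2A = Σ (x_i·y_{i+1} − x_{i+1}·y_i), indices taken mod 5.
Σ = (64.5) + (-2.25) + (31.5) + (45) + (12.5) = 151.25
Signed area = Σ/2 = 75.625 (positive ⇒ counter-clockwise traversal).

75.625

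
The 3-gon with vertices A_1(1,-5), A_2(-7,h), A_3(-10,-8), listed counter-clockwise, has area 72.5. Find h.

6

Write out the shoelace sum; only the two edges meeting at A_2 involve h:
2·Area = [(1·h − (-7)·(-5)) + ((-7)·(-8) − (-10)·h)] + 58
       = 11·h + 79 = 145
⇒ h = 6.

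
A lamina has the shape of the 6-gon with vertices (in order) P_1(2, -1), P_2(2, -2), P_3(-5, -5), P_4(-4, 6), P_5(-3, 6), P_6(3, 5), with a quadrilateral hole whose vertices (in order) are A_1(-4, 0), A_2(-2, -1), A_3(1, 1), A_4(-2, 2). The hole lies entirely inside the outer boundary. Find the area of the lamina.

54.5

Outer boundary:
Σ = (-2) + (-20) + (-50) + (-6) + (-33) + (-13) = -124
Area = |Σ|/2 = 62.
Hole:
Apply Gauss's area formula: 2A = Σ (x_i·y_{i+1} − x_{i+1}·y_i), indices taken mod 4.
A_1→A_2: (-4)(-1) − (-2)(0) = 4
A_2→A_3: (-2)(1) − (1)(-1) = -1
A_3→A_4: (1)(2) − (-2)(1) = 4
A_4→A_1: (-2)(0) − (-4)(2) = 8
Σ = 15
Area = |Σ|/2 = 7.5.
Net area = 62 − 7.5 = 54.5.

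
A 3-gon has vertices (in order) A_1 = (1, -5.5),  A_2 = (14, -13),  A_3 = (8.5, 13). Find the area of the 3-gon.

Apply the surveyor's formula: 2A = Σ (x_i·y_{i+1} − x_{i+1}·y_i), indices taken mod 3.
Σ = (64) + (292.5) + (-59.75) = 296.75
Area = |Σ|/2 = 148.375.

148.375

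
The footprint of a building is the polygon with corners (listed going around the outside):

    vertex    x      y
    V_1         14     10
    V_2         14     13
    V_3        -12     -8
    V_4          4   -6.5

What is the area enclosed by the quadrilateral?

Apply the shoelace (surveyor's) formula: 2A = Σ (x_i·y_{i+1} − x_{i+1}·y_i), indices taken mod 4.
Σ = (42) + (44) + (110) + (131) = 327
Area = |Σ|/2 = 163.5.

163.5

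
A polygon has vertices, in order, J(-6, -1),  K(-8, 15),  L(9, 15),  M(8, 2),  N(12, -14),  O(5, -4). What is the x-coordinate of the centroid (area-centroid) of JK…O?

Apply the shoelace formula. First the cross-terms c_i = x_i·y_{i+1} − x_{i+1}·y_i:
  -98, -255, -102, -136, 22, -29  ⇒  2A = -598, A = -299.
Then Σ (x_i + x_{i+1})·c_i = -2934, so x̄ = -2934 / (6·(-299)) = 489/299.

489/299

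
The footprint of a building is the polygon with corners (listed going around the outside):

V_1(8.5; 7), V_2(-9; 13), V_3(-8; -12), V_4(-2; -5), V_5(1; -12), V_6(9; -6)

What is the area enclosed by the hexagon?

323.25

Apply the shoelace (surveyor's) formula: 2A = Σ (x_i·y_{i+1} − x_{i+1}·y_i), indices taken mod 6.
Σ = (173.5) + (212) + (16) + (29) + (102) + (114) = 646.5
Area = |Σ|/2 = 323.25.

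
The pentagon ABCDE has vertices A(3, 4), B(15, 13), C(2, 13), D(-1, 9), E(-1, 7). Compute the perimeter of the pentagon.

40

|AB| = √((12)² + (9)²) = √225 = 15
|BC| = √((-13)² + (0)²) = √169 = 13
|CD| = √((-3)² + (-4)²) = √25 = 5
|DE| = √((0)² + (-2)²) = √4 = 2
|EA| = √((4)² + (-3)²) = √25 = 5
Perimeter = 15 + 13 + 5 + 2 + 5 = 40.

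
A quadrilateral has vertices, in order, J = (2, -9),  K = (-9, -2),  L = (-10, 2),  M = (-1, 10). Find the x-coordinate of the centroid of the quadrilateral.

Apply the shoelace formula. First the cross-terms c_i = x_i·y_{i+1} − x_{i+1}·y_i:
  -85, -38, -98, -11  ⇒  2A = -232, A = -116.
Then Σ (x_i + x_{i+1})·c_i = 2384, so x̄ = 2384 / (6·(-116)) = -298/87.

-298/87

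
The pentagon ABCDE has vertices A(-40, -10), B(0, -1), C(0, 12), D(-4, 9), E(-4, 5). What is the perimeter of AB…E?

|AB| = √((40)² + (9)²) = √1681 = 41
|BC| = √((0)² + (13)²) = √169 = 13
|CD| = √((-4)² + (-3)²) = √25 = 5
|DE| = √((0)² + (-4)²) = √16 = 4
|EA| = √((-36)² + (-15)²) = √1521 = 39
Perimeter = 41 + 13 + 5 + 4 + 39 = 102.

102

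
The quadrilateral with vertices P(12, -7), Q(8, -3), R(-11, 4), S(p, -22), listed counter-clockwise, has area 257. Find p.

The doubled signed area Σ (x_i y_{i+1} − x_{i+1} y_i) is linear in p.
With p=0 it equals 525; the coefficient of p is -11 (from the two edges through S).
So -11·p + 525 = 2·257 = 514 ⇒ p = 1.

1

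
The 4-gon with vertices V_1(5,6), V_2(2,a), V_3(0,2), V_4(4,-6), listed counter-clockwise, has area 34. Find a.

The doubled signed area Σ (x_i y_{i+1} − x_{i+1} y_i) is linear in a.
With a=0 it equals 38; the coefficient of a is 5 (from the two edges through V_2).
So 5·a + 38 = 2·34 = 68 ⇒ a = 6.

6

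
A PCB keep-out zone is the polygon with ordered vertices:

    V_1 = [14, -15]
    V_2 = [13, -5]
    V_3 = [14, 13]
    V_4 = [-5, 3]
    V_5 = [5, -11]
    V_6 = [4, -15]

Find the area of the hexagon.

Σ = (125) + (239) + (107) + (40) + (-31) + (150) = 630
Area = |Σ|/2 = 315.

315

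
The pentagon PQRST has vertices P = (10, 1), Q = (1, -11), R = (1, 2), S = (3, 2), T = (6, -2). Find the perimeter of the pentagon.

40

|PQ| = √((-9)² + (-12)²) = √225 = 15
|QR| = √((0)² + (13)²) = √169 = 13
|RS| = √((2)² + (0)²) = √4 = 2
|ST| = √((3)² + (-4)²) = √25 = 5
|TP| = √((4)² + (3)²) = √25 = 5
Perimeter = 15 + 13 + 2 + 5 + 5 = 40.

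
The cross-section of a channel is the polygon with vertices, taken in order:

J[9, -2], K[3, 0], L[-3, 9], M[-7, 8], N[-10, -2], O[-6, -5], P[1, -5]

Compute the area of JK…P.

Cross-terms: 6, 27, 39, 94, 38, 35, 43  ⇒  Σ = 282
Area = |Σ|/2 = 141.

141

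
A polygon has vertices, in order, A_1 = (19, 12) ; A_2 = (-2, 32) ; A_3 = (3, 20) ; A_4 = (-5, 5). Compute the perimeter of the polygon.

|A_1A_2| = √((-21)² + (20)²) = √841 = 29
|A_2A_3| = √((5)² + (-12)²) = √169 = 13
|A_3A_4| = √((-8)² + (-15)²) = √289 = 17
|A_4A_1| = √((24)² + (7)²) = √625 = 25
Perimeter = 29 + 13 + 17 + 25 = 84.

84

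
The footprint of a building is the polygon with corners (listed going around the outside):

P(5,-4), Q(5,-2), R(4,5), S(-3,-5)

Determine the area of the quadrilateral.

Apply the shoelace formula: 2A = Σ (x_i·y_{i+1} − x_{i+1}·y_i), indices taken mod 4.
P→Q: (5)(-2) − (5)(-4) = 10
Q→R: (5)(5) − (4)(-2) = 33
R→S: (4)(-5) − (-3)(5) = -5
S→P: (-3)(-4) − (5)(-5) = 37
Σ = 75
Area = |Σ|/2 = 37.5.

37.5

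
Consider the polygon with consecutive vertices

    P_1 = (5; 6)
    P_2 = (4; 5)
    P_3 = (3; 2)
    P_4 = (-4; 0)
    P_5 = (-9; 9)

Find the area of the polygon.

66.5

Apply Gauss's area formula: 2A = Σ (x_i·y_{i+1} − x_{i+1}·y_i), indices taken mod 5.
Cross-terms: 1, -7, 8, -36, -99  ⇒  Σ = -133
Area = |Σ|/2 = 66.5.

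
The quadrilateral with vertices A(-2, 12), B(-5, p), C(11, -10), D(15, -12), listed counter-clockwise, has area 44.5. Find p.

15

The doubled signed area Σ (x_i y_{i+1} − x_{i+1} y_i) is linear in p.
With p=0 it equals 284; the coefficient of p is -13 (from the two edges through B).
So -13·p + 284 = 2·44.5 = 89 ⇒ p = 15.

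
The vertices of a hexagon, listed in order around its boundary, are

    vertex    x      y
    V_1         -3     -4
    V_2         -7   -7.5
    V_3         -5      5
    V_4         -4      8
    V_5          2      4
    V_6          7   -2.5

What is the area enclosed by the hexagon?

99.25

Apply the shoelace (surveyor's) formula: 2A = Σ (x_i·y_{i+1} − x_{i+1}·y_i), indices taken mod 6.
V_1→V_2: (-3)(-7.5) − (-7)(-4) = -5.5
V_2→V_3: (-7)(5) − (-5)(-7.5) = -72.5
V_3→V_4: (-5)(8) − (-4)(5) = -20
V_4→V_5: (-4)(4) − (2)(8) = -32
V_5→V_6: (2)(-2.5) − (7)(4) = -33
V_6→V_1: (7)(-4) − (-3)(-2.5) = -35.5
Σ = -198.5
Area = |Σ|/2 = 99.25.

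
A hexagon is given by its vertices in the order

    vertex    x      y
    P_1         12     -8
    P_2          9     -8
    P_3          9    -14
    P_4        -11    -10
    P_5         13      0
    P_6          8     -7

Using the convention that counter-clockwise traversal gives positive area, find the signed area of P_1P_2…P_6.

-131.5

Σ = (-24) + (-54) + (-244) + (130) + (-91) + (20) = -263
Signed area = Σ/2 = -131.5 (negative ⇒ clockwise traversal).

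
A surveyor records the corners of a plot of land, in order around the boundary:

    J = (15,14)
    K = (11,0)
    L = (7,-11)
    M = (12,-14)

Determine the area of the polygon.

Apply the surveyor's formula: 2A = Σ (x_i·y_{i+1} − x_{i+1}·y_i), indices taken mod 4.
Σ = (-154) + (-121) + (34) + (378) = 137
Area = |Σ|/2 = 68.5.

68.5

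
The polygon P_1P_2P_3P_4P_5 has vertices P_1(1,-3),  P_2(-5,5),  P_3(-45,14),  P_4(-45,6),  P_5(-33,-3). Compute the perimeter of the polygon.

|P_1P_2| = √((-6)² + (8)²) = √100 = 10
|P_2P_3| = √((-40)² + (9)²) = √1681 = 41
|P_3P_4| = √((0)² + (-8)²) = √64 = 8
|P_4P_5| = √((12)² + (-9)²) = √225 = 15
|P_5P_1| = √((34)² + (0)²) = √1156 = 34
Perimeter = 10 + 41 + 8 + 15 + 34 = 108.

108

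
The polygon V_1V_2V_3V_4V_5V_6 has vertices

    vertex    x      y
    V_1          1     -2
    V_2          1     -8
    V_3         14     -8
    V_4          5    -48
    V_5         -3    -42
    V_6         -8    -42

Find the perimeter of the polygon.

|V_1V_2| = √((0)² + (-6)²) = √36 = 6
|V_2V_3| = √((13)² + (0)²) = √169 = 13
|V_3V_4| = √((-9)² + (-40)²) = √1681 = 41
|V_4V_5| = √((-8)² + (6)²) = √100 = 10
|V_5V_6| = √((-5)² + (0)²) = √25 = 5
|V_6V_1| = √((9)² + (40)²) = √1681 = 41
Perimeter = 6 + 13 + 41 + 10 + 5 + 41 = 116.

116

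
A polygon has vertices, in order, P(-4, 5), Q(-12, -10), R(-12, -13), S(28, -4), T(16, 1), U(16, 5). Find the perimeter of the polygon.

98

|PQ| = √((-8)² + (-15)²) = √289 = 17
|QR| = √((0)² + (-3)²) = √9 = 3
|RS| = √((40)² + (9)²) = √1681 = 41
|ST| = √((-12)² + (5)²) = √169 = 13
|TU| = √((0)² + (4)²) = √16 = 4
|UP| = √((-20)² + (0)²) = √400 = 20
Perimeter = 17 + 3 + 41 + 13 + 4 + 20 = 98.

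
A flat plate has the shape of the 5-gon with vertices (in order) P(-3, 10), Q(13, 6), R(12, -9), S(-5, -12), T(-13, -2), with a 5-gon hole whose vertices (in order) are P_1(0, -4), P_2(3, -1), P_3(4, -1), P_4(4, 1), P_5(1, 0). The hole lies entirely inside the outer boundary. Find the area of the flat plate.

396

Outer boundary:
Σ = (-148) + (-189) + (-189) + (-146) + (-136) = -808
Area = |Σ|/2 = 404.
Hole:
Σ = (12) + (1) + (8) + (-1) + (-4) = 16
Area = |Σ|/2 = 8.
Net area = 404 − 8 = 396.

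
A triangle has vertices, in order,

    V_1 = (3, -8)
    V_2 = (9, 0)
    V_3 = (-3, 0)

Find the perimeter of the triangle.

32

|V_1V_2| = √((6)² + (8)²) = √100 = 10
|V_2V_3| = √((-12)² + (0)²) = √144 = 12
|V_3V_1| = √((6)² + (-8)²) = √100 = 10
Perimeter = 10 + 12 + 10 = 32.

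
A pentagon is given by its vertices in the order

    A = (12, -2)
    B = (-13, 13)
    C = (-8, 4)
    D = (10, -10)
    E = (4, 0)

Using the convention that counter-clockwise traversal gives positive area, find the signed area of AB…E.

Apply the shoelace formula: 2A = Σ (x_i·y_{i+1} − x_{i+1}·y_i), indices taken mod 5.
A→B: (12)(13) − (-13)(-2) = 130
B→C: (-13)(4) − (-8)(13) = 52
C→D: (-8)(-10) − (10)(4) = 40
D→E: (10)(0) − (4)(-10) = 40
E→A: (4)(-2) − (12)(0) = -8
Σ = 254
Signed area = Σ/2 = 127 (positive ⇒ counter-clockwise traversal).

127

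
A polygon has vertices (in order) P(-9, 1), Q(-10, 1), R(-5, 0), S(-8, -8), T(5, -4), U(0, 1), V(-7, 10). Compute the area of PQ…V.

Apply the surveyor's formula: 2A = Σ (x_i·y_{i+1} − x_{i+1}·y_i), indices taken mod 7.
Cross-terms: 1, 5, 40, 72, 5, 7, 83  ⇒  Σ = 213
Area = |Σ|/2 = 106.5.

106.5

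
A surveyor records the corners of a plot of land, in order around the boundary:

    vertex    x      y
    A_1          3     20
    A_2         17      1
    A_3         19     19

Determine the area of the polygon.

Apply the shoelace (surveyor's) formula: 2A = Σ (x_i·y_{i+1} − x_{i+1}·y_i), indices taken mod 3.
Σ = (-337) + (304) + (323) = 290
Area = |Σ|/2 = 145.

145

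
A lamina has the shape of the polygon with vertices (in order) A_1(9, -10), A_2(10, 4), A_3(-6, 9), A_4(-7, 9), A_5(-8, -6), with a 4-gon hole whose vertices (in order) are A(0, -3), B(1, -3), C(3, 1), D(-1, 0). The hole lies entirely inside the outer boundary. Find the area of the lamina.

245

Outer boundary:
Apply the surveyor's formula: 2A = Σ (x_i·y_{i+1} − x_{i+1}·y_i), indices taken mod 5.
Cross-terms: 136, 114, 9, 114, 134  ⇒  Σ = 507
Area = |Σ|/2 = 253.5.
Hole:
Cross-terms: 3, 10, 1, 3  ⇒  Σ = 17
Area = |Σ|/2 = 8.5.
Net area = 253.5 − 8.5 = 245.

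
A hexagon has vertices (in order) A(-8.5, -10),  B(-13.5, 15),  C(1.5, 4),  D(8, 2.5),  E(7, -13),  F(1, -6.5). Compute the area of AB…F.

Σ = (-262.5) + (-76.5) + (-28.25) + (-121.5) + (-32.5) + (-65.25) = -586.5
Area = |Σ|/2 = 293.25.

293.25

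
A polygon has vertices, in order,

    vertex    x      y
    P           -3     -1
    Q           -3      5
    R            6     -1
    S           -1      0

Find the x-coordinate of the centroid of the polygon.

-2/15

Apply Gauss's area formula. First the cross-terms c_i = x_i·y_{i+1} − x_{i+1}·y_i:
  -18, -27, -1, 1  ⇒  2A = -45, A = -22.5.
Then Σ (x_i + x_{i+1})·c_i = 18, so x̄ = 18 / (6·(-22.5)) = -2/15.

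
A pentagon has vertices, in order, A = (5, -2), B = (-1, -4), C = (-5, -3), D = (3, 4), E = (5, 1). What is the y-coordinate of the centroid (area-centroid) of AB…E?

Apply the shoelace formula. First the cross-terms c_i = x_i·y_{i+1} − x_{i+1}·y_i:
  -22, -17, -11, -17, -15  ⇒  2A = -82, A = -41.
Then Σ (y_i + y_{i+1})·c_i = 170, so ȳ = 170 / (6·(-41)) = -85/123.

-85/123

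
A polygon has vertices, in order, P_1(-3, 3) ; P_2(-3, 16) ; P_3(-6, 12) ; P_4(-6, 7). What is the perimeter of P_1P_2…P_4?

28

|P_1P_2| = √((0)² + (13)²) = √169 = 13
|P_2P_3| = √((-3)² + (-4)²) = √25 = 5
|P_3P_4| = √((0)² + (-5)²) = √25 = 5
|P_4P_1| = √((3)² + (-4)²) = √25 = 5
Perimeter = 13 + 5 + 5 + 5 = 28.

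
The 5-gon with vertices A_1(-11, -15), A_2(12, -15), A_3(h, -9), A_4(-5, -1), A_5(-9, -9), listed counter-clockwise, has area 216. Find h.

Write out the shoelace sum; only the two edges meeting at A_3 involve h:
2·Area = [(12·(-9) − h·(-15)) + (h·(-1) − (-5)·(-9))] + 417
       = 14·h + 264 = 432
⇒ h = 12.

12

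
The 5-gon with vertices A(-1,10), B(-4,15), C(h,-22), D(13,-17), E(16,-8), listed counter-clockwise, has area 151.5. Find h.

13

Write out the shoelace sum; only the two edges meeting at C involve h:
2·Area = [((-4)·(-22) − h·15) + (h·(-17) − 13·(-22))] + 345
       = -32·h + 719 = 303
⇒ h = 13.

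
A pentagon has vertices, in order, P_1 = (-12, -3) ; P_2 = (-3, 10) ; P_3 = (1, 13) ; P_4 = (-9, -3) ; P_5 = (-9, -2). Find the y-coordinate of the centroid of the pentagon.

Apply the surveyor's formula. First the cross-terms c_i = x_i·y_{i+1} − x_{i+1}·y_i:
  -129, -49, 114, -9, 3  ⇒  2A = -70, A = -35.
Then Σ (y_i + y_{i+1})·c_i = -860, so ȳ = -860 / (6·(-35)) = 86/21.

86/21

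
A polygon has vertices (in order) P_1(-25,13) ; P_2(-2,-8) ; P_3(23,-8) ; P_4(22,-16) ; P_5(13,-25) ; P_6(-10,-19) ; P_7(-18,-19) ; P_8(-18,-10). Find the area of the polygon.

Apply the shoelace (surveyor's) formula: 2A = Σ (x_i·y_{i+1} − x_{i+1}·y_i), indices taken mod 8.
P_1→P_2: (-25)(-8) − (-2)(13) = 226
P_2→P_3: (-2)(-8) − (23)(-8) = 200
P_3→P_4: (23)(-16) − (22)(-8) = -192
P_4→P_5: (22)(-25) − (13)(-16) = -342
P_5→P_6: (13)(-19) − (-10)(-25) = -497
P_6→P_7: (-10)(-19) − (-18)(-19) = -152
P_7→P_8: (-18)(-10) − (-18)(-19) = -162
P_8→P_1: (-18)(13) − (-25)(-10) = -484
Σ = -1403
Area = |Σ|/2 = 701.5.

701.5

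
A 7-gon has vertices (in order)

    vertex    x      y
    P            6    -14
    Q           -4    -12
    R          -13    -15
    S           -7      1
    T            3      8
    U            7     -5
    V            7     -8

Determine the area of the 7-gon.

271.5

Apply the shoelace (surveyor's) formula: 2A = Σ (x_i·y_{i+1} − x_{i+1}·y_i), indices taken mod 7.
Σ = (-128) + (-96) + (-118) + (-59) + (-71) + (-21) + (-50) = -543
Area = |Σ|/2 = 271.5.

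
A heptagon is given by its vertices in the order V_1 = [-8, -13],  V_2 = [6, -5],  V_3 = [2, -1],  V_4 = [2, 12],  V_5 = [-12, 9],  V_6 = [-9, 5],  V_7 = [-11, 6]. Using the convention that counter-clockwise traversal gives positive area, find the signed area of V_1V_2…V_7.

Apply the surveyor's formula: 2A = Σ (x_i·y_{i+1} − x_{i+1}·y_i), indices taken mod 7.
Σ = (118) + (4) + (26) + (162) + (21) + (1) + (191) = 523
Signed area = Σ/2 = 261.5 (positive ⇒ counter-clockwise traversal).

261.5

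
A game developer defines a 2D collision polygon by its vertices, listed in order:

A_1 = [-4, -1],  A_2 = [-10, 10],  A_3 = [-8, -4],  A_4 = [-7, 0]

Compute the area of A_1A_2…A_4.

24.5

Apply the surveyor's formula: 2A = Σ (x_i·y_{i+1} − x_{i+1}·y_i), indices taken mod 4.
Σ = (-50) + (120) + (-28) + (7) = 49
Area = |Σ|/2 = 24.5.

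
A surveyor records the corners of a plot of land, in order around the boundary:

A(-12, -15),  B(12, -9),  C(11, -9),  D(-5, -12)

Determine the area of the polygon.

Apply Gauss's area formula: 2A = Σ (x_i·y_{i+1} − x_{i+1}·y_i), indices taken mod 4.
A→B: (-12)(-9) − (12)(-15) = 288
B→C: (12)(-9) − (11)(-9) = -9
C→D: (11)(-12) − (-5)(-9) = -177
D→A: (-5)(-15) − (-12)(-12) = -69
Σ = 33
Area = |Σ|/2 = 16.5.

16.5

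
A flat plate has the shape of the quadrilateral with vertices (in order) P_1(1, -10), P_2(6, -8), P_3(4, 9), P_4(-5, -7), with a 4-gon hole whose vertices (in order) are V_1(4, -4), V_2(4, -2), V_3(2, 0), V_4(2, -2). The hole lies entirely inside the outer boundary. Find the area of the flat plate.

102

Outer boundary:
Apply Gauss's area formula: 2A = Σ (x_i·y_{i+1} − x_{i+1}·y_i), indices taken mod 4.
Σ = (52) + (86) + (17) + (57) = 212
Area = |Σ|/2 = 106.
Hole:
Σ = (8) + (4) + (-4) + (0) = 8
Area = |Σ|/2 = 4.
Net area = 106 − 4 = 102.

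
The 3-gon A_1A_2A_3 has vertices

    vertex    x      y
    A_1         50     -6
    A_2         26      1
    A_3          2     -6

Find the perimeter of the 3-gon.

98

|A_1A_2| = √((-24)² + (7)²) = √625 = 25
|A_2A_3| = √((-24)² + (-7)²) = √625 = 25
|A_3A_1| = √((48)² + (0)²) = √2304 = 48
Perimeter = 25 + 25 + 48 = 98.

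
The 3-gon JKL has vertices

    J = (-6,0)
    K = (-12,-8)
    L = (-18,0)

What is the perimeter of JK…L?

|JK| = √((-6)² + (-8)²) = √100 = 10
|KL| = √((-6)² + (8)²) = √100 = 10
|LJ| = √((12)² + (0)²) = √144 = 12
Perimeter = 10 + 10 + 12 = 32.

32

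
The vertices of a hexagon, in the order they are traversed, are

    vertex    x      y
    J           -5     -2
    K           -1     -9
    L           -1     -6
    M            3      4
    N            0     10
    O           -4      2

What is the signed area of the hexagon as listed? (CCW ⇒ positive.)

71

Cross-terms: 43, -3, 14, 30, 40, 18  ⇒  Σ = 142
Signed area = Σ/2 = 71 (positive ⇒ counter-clockwise traversal).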